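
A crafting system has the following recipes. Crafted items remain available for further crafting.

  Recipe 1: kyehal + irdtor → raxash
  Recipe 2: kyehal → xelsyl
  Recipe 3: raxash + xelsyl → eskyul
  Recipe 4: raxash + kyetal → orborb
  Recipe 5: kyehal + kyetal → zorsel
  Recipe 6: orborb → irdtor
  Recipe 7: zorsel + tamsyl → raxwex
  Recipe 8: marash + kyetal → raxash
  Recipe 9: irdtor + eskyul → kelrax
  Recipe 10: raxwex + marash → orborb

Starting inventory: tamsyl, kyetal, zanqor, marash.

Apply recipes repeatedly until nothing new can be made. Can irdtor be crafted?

Using Recipe 8, marash and kyetal make raxash.
Using Recipe 4, raxash and kyetal make orborb.
Using Recipe 6, orborb makes irdtor.

Yes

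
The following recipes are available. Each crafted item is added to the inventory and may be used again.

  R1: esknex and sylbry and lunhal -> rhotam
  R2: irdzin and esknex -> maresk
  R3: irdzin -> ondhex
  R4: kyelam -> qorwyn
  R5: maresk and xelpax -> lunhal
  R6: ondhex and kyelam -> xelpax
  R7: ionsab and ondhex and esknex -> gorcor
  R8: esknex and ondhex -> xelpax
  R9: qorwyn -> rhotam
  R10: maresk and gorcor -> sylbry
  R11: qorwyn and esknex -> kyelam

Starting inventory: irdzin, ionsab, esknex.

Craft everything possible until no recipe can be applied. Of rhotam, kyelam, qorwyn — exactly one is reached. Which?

rhotam

irdzin and esknex -> maresk (R2).
Using R3, irdzin makes ondhex.
esknex and ondhex -> xelpax (R8).
ionsab and ondhex and esknex -> gorcor (R7).
maresk and xelpax -> lunhal (R5).
maresk and gorcor -> sylbry (R10).
esknex and sylbry and lunhal -> rhotam (R1).
kyelam would need qorwyn and esknex (R11), but qorwyn is never obtained. qorwyn would need kyelam (R4), but kyelam is never obtained.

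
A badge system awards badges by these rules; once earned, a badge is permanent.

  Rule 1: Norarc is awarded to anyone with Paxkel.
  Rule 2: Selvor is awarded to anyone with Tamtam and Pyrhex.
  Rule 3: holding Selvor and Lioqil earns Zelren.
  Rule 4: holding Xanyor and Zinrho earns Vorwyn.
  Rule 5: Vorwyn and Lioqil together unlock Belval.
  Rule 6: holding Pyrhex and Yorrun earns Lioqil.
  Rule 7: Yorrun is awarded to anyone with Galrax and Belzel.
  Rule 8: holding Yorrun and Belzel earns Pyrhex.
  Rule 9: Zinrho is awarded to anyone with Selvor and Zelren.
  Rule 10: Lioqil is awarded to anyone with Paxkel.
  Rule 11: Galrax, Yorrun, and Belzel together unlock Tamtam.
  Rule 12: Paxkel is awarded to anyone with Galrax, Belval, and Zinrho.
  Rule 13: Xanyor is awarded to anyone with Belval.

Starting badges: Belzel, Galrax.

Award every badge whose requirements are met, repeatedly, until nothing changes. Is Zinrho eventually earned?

Yes

With Galrax and Belzel, Yorrun is earned (Rule 7).
With Galrax, Yorrun, and Belzel, Tamtam is earned (Rule 11).
With Yorrun and Belzel, Pyrhex is earned (Rule 8).
With Pyrhex and Yorrun, Lioqil is earned (Rule 6).
With Tamtam and Pyrhex, Selvor is earned (Rule 2).
With Selvor and Lioqil, Zelren is earned (Rule 3).
With Selvor and Zelren, Zinrho is earned (Rule 9).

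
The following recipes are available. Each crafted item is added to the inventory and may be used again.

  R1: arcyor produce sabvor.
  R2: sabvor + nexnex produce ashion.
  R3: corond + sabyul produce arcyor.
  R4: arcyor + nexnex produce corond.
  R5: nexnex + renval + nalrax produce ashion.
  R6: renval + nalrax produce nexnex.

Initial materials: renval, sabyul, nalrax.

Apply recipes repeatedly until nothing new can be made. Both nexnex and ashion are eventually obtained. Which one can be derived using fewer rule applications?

nexnex

nexnex: renval + nalrax → nexnex (R6). [1 rule application]
ashion: Using R6, renval and nalrax make nexnex. Using R5, nexnex, renval, and nalrax make ashion. [2 rule applications]
nexnex needs fewer.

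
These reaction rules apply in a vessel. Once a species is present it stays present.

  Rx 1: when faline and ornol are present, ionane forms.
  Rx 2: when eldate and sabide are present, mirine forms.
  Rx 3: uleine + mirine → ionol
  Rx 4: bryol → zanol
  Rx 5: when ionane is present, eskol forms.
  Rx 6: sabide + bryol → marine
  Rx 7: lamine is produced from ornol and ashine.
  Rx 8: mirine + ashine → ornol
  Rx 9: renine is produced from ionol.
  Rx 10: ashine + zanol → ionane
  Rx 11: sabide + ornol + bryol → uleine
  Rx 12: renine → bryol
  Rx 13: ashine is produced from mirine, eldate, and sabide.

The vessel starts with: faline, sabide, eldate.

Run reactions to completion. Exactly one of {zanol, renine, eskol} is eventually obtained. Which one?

eskol

eldate and sabide present → mirine forms (Rx 2).
mirine, eldate, and sabide present → ashine forms (Rx 13).
mirine and ashine present → ornol forms (Rx 8).
faline and ornol present → ionane forms (Rx 1).
ionane present → eskol forms (Rx 5).
zanol would need bryol (Rx 4), but bryol never forms. renine would need ionol (Rx 9), but ionol never forms.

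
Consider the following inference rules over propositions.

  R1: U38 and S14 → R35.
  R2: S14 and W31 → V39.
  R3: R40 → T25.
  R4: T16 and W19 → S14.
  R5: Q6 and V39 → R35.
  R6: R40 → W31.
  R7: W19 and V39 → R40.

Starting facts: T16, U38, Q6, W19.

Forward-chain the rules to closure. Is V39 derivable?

V39 would need S14 and W31 (R2), but W31 is never established.

No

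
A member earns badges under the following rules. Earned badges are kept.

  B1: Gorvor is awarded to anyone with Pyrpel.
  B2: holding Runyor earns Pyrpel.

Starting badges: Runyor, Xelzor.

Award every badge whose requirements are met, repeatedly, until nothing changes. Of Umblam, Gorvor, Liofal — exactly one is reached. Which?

With Runyor, Pyrpel is earned (B2).
With Pyrpel, Gorvor is earned (B1).
No rule produces Umblam, and it is not given. No rule produces Liofal, and it is not given.

Gorvor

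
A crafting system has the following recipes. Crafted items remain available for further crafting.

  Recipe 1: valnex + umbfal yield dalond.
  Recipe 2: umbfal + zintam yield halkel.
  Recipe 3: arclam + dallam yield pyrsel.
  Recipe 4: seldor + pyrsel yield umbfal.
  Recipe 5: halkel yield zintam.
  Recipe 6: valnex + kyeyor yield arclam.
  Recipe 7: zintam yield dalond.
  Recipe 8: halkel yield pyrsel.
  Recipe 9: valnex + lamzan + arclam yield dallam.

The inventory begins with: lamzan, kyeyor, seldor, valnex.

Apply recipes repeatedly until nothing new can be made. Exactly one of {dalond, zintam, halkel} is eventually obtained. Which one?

valnex + kyeyor → arclam (Recipe 6).
Using Recipe 9, valnex, lamzan, and arclam make dallam.
arclam + dallam → pyrsel (Recipe 3).
seldor + pyrsel → umbfal (Recipe 4).
valnex + umbfal → dalond (Recipe 1).
halkel would need umbfal and zintam (Recipe 2), but zintam is never obtained. zintam would need halkel (Recipe 5), but halkel is never obtained.

dalond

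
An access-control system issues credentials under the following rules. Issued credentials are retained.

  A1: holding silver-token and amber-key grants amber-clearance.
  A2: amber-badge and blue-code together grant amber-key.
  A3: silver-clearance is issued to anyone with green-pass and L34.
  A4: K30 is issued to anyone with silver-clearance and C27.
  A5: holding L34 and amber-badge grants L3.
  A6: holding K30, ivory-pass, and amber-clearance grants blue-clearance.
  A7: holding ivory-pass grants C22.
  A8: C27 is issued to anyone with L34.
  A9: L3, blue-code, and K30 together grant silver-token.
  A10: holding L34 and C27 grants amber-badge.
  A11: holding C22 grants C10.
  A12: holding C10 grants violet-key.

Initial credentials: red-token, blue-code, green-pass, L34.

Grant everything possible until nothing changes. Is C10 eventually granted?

No

C10 would need C22 (A11), but C22 is never granted.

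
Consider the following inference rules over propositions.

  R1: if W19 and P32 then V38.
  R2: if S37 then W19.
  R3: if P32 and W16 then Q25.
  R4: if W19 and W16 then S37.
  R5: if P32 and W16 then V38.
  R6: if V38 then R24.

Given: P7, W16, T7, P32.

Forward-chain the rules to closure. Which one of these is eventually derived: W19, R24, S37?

R24

P32 and W16 hold, so V38 follows (R5).
From V38, R6 gives R24.
S37 would need W19 and W16 (R4), but W19 is never established. W19 would need S37 (R2), but S37 is never established.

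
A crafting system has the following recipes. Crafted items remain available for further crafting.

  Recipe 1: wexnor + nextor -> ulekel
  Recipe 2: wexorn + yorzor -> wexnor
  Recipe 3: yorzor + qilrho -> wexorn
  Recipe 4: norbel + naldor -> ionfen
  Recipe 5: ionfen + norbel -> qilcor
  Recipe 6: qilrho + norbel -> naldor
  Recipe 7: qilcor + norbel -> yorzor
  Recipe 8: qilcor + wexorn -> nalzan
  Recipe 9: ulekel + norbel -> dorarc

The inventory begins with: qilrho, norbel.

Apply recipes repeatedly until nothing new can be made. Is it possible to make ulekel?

ulekel would need wexnor and nextor (Recipe 1), but nextor is never obtained.

No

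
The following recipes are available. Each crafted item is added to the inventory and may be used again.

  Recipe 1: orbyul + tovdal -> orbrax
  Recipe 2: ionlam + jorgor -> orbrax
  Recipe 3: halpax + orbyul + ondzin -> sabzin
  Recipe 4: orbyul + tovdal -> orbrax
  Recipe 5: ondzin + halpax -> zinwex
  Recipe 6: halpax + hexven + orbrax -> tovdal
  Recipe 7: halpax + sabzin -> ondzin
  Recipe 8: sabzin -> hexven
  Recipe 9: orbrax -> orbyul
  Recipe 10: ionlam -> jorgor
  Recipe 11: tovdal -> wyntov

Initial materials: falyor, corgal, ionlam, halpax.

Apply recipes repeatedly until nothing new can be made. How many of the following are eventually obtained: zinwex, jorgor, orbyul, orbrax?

ionlam -> jorgor (Recipe 10).
Using Recipe 2, ionlam and jorgor make orbrax.
Using Recipe 9, orbrax makes orbyul.
zinwex would need ondzin and halpax (Recipe 5), but ondzin is never obtained.
jorgor: reached.
orbyul: reached.
orbrax: reached.
Reached: jorgor, orbyul, and orbrax — 3 of the 4.

3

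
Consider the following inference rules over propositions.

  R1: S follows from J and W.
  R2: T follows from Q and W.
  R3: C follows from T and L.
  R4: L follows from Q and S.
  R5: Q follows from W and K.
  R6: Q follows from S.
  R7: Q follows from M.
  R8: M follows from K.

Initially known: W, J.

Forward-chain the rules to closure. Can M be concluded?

M would need K (R8), but K is never established.

No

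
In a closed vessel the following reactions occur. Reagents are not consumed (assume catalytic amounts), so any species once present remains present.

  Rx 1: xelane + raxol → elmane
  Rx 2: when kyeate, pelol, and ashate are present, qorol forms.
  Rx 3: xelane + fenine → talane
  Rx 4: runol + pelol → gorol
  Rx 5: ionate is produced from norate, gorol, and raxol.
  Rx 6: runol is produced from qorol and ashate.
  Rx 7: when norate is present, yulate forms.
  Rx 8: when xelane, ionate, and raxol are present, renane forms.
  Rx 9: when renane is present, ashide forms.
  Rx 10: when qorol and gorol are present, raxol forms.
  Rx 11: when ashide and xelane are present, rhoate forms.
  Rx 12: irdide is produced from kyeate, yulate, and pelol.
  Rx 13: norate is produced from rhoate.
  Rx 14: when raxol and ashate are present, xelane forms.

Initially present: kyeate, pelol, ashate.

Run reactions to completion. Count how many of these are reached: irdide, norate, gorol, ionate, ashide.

kyeate, pelol, and ashate present → qorol forms (Rx 2).
qorol and ashate present → runol forms (Rx 6).
runol and pelol present → gorol forms (Rx 4).
irdide would need kyeate, yulate, and pelol (Rx 12), but yulate never forms.
norate would need rhoate (Rx 13), but rhoate never forms.
gorol: reached.
ionate would need norate, gorol, and raxol (Rx 5), but norate never forms.
ashide would need renane (Rx 9), but renane never forms.
Reached: gorol — 1 of the 5.

1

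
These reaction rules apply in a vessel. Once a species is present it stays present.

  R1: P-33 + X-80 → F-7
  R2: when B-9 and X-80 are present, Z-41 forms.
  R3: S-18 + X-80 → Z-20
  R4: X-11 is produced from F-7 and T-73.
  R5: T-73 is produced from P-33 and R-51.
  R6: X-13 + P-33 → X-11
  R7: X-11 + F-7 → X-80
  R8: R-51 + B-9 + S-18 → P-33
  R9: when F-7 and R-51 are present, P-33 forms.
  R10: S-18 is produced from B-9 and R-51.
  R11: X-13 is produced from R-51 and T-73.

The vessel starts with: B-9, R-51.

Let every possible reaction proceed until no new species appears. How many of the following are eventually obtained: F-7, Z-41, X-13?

B-9 and R-51 present → S-18 forms (R10).
R-51, B-9, and S-18 present → P-33 forms (R8).
P-33 and R-51 present → T-73 forms (R5).
R-51 and T-73 present → X-13 forms (R11).
F-7 would need P-33 and X-80 (R1), but X-80 never forms.
Z-41 would need B-9 and X-80 (R2), but X-80 never forms.
X-13: reached.
Reached: X-13 — 1 of the 3.

1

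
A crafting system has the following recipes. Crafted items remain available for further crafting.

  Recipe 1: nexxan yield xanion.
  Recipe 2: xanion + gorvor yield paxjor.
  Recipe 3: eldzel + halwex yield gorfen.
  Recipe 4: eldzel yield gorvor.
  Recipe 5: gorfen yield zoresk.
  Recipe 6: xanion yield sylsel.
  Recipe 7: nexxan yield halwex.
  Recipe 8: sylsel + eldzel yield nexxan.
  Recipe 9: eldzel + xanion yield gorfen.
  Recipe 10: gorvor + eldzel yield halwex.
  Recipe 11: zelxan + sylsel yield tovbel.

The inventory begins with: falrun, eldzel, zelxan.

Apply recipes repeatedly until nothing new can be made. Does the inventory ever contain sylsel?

No

sylsel would need xanion (Recipe 6), but xanion is never obtained.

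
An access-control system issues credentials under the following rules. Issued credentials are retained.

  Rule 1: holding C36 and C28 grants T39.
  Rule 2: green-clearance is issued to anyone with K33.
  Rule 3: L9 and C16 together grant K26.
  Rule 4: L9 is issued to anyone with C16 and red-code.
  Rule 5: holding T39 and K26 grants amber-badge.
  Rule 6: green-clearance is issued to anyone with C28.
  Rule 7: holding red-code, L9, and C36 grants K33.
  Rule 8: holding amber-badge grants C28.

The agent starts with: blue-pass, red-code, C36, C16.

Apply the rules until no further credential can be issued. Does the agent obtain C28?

C28 would need amber-badge (Rule 8), but amber-badge is never granted.

No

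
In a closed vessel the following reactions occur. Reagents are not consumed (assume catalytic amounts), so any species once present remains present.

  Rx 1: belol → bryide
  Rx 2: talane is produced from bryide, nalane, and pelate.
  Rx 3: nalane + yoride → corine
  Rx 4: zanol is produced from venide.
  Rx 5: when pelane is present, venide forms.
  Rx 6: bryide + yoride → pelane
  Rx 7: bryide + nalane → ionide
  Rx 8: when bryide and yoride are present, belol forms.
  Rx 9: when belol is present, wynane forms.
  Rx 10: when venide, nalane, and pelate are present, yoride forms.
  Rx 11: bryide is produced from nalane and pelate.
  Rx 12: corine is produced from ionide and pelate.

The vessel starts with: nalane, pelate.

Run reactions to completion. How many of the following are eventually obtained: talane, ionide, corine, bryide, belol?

4

nalane and pelate present → bryide forms (Rx 11).
bryide, nalane, and pelate present → talane forms (Rx 2).
bryide and nalane present → ionide forms (Rx 7).
ionide and pelate present → corine forms (Rx 12).
talane: reached.
ionide: reached.
corine: reached.
bryide: reached.
belol would need bryide and yoride (Rx 8), but yoride never forms.
Reached: talane, ionide, corine, and bryide — 4 of the 5.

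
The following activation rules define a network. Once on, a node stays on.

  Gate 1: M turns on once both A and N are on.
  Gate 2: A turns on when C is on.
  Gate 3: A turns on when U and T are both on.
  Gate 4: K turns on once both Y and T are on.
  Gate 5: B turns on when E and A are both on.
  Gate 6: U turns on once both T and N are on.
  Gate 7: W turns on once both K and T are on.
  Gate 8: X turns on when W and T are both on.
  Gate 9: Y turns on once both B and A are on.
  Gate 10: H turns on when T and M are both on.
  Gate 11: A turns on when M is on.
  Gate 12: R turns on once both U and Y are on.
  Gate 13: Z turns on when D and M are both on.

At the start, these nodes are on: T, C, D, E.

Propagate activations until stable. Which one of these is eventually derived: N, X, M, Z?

X

C is on, so A turns on (Gate 2).
E and A are on, so B turns on (Gate 5).
B and A are on, so Y turns on (Gate 9).
Gate 4: Y and T on → K on.
K and T are on, so W turns on (Gate 7).
W and T are on, so X turns on (Gate 8).
Z would need D and M (Gate 13), but M never turns on. No rule produces N, and it is not given. M would need A and N (Gate 1), but N never turns on.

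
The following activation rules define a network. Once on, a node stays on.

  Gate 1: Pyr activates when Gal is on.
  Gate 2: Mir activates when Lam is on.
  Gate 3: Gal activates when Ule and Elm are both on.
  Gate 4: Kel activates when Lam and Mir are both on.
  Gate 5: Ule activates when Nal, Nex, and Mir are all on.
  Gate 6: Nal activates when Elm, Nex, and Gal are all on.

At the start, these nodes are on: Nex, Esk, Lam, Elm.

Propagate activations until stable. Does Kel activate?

Yes

Gate 2: Lam on → Mir on.
Gate 4: Lam and Mir on → Kel on.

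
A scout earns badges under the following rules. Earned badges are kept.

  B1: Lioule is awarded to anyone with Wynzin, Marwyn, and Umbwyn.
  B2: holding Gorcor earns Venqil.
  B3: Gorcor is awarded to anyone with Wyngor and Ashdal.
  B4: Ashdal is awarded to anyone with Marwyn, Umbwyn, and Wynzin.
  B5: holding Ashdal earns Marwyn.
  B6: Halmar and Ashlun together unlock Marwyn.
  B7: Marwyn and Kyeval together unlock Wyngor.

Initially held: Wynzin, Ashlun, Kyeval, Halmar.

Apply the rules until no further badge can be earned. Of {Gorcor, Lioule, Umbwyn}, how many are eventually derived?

Gorcor would need Wyngor and Ashdal (B3), but Ashdal is never earned.
Lioule would need Wynzin, Marwyn, and Umbwyn (B1), but Umbwyn is never earned.
No rule produces Umbwyn, and it is not given.
None of the 3 are reached.

0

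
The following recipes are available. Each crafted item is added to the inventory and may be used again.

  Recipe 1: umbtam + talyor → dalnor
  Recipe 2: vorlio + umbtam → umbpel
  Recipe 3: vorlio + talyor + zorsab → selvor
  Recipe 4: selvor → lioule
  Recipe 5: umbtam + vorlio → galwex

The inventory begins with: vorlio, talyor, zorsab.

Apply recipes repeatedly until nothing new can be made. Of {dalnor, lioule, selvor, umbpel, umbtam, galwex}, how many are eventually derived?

2

vorlio + talyor + zorsab → selvor (Recipe 3).
Using Recipe 4, selvor makes lioule.
dalnor would need umbtam and talyor (Recipe 1), but umbtam is never obtained.
lioule: reached.
selvor: reached.
umbpel would need vorlio and umbtam (Recipe 2), but umbtam is never obtained.
No rule produces umbtam, and it is not given.
galwex would need umbtam and vorlio (Recipe 5), but umbtam is never obtained.
Reached: lioule and selvor — 2 of the 6.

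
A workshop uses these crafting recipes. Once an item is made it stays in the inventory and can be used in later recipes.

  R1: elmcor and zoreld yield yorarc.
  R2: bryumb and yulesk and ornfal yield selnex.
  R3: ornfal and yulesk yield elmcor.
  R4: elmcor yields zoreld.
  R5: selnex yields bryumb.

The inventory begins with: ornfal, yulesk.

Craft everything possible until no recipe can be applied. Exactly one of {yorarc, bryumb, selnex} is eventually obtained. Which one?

yorarc

Using R3, ornfal and yulesk make elmcor.
elmcor → zoreld (R4).
elmcor and zoreld → yorarc (R1).
bryumb would need selnex (R5), but selnex is never obtained. selnex would need bryumb, yulesk, and ornfal (R2), but bryumb is never obtained.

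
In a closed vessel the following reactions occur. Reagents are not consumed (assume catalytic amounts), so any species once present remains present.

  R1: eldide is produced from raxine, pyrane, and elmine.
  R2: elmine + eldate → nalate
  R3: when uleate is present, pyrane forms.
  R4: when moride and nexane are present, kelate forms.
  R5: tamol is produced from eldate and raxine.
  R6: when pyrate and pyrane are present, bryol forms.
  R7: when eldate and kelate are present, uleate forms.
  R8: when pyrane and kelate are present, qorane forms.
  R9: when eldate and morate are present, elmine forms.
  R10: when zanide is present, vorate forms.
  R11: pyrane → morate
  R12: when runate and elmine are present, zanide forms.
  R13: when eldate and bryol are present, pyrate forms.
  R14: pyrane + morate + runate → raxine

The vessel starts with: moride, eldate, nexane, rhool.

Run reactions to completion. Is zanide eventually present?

No

zanide would need runate and elmine (R12), but runate never forms.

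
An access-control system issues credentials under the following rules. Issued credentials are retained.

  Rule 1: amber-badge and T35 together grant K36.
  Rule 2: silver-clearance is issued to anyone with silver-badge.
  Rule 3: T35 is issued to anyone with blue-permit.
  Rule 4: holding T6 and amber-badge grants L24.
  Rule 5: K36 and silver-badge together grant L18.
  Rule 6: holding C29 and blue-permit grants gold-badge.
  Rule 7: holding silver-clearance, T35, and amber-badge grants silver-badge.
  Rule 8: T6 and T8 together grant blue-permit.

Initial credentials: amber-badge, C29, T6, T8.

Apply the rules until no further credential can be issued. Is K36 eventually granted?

Yes

Holding T6 and T8 grants blue-permit (Rule 8).
Holding blue-permit grants T35 (Rule 3).
Holding amber-badge and T35 grants K36 (Rule 1).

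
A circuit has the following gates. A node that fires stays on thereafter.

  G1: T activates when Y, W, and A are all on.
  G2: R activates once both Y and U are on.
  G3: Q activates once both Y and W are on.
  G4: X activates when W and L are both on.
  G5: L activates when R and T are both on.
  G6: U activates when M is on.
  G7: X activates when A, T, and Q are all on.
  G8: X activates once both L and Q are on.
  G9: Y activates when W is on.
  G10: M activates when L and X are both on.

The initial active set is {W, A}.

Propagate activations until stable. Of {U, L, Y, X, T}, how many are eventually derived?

G9: W on → Y on.
Y, W, and A are on, so T activates (G1).
Y and W are on, so Q activates (G3).
A, T, and Q are on, so X activates (G7).
U would need M (G6), but M never turns on.
L would need R and T (G5), but R never turns on.
Y: reached.
X: reached.
T: reached.
Reached: Y, X, and T — 3 of the 5.

3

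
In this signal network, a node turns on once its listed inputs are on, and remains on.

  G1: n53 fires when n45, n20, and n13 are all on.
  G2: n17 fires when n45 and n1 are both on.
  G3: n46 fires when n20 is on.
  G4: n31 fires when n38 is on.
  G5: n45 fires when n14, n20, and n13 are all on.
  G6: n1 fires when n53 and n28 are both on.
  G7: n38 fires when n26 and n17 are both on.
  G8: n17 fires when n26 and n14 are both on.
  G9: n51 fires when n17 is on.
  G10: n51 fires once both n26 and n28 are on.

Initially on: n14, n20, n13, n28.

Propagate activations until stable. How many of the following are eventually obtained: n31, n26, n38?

n31 would need n38 (G4), but n38 never turns on.
No rule produces n26, and it is not given.
n38 would need n26 and n17 (G7), but n26 never turns on.
None of the 3 are reached.

0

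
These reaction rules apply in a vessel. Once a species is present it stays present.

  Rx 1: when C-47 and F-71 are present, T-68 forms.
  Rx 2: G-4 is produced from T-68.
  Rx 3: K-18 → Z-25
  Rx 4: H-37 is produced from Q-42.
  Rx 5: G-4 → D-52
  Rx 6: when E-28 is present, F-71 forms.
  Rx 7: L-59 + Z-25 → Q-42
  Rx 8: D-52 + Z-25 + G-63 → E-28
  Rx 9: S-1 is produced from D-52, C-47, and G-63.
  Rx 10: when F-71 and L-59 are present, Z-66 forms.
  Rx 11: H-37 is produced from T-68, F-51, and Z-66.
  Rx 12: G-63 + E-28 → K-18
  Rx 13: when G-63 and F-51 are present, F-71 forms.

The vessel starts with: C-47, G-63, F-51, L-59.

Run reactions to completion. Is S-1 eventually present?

Yes

G-63 and F-51 present → F-71 forms (Rx 13).
C-47 and F-71 present → T-68 forms (Rx 1).
T-68 present → G-4 forms (Rx 2).
G-4 present → D-52 forms (Rx 5).
D-52, C-47, and G-63 present → S-1 forms (Rx 9).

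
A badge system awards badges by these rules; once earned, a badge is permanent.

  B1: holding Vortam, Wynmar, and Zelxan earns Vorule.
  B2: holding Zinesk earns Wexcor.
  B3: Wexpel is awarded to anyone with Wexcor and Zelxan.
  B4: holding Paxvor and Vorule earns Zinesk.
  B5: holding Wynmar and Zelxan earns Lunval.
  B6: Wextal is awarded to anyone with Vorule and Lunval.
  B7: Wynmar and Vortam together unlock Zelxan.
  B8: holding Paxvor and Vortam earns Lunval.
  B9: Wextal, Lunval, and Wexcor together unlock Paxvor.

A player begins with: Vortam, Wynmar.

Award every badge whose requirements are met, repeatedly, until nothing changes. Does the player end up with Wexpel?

Wexpel would need Wexcor and Zelxan (B3), but Wexcor is never earned.

No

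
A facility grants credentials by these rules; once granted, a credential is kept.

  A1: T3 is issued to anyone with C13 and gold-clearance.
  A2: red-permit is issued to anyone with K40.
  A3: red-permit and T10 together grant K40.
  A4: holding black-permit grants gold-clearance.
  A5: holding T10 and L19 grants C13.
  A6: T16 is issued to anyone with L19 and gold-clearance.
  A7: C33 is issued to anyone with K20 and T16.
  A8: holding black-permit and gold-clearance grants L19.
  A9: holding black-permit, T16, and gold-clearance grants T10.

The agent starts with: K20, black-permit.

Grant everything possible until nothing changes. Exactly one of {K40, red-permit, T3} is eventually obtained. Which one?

T3

Holding black-permit grants gold-clearance (A4).
Holding black-permit and gold-clearance grants L19 (A8).
Holding L19 and gold-clearance grants T16 (A6).
Holding black-permit, T16, and gold-clearance grants T10 (A9).
Holding T10 and L19 grants C13 (A5).
Holding C13 and gold-clearance grants T3 (A1).
red-permit would need K40 (A2), but K40 is never granted. K40 would need red-permit and T10 (A3), but red-permit is never granted.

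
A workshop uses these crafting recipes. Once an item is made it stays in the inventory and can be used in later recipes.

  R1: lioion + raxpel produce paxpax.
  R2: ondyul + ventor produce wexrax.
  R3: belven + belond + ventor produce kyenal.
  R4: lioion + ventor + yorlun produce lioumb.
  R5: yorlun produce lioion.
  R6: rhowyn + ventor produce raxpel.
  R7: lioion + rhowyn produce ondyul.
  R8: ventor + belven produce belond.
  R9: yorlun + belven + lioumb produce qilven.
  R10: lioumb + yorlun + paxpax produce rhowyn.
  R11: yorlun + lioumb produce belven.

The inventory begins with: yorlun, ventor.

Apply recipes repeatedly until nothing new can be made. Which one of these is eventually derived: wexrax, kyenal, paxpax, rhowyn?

kyenal

Using R5, yorlun makes lioion.
lioion + ventor + yorlun → lioumb (R4).
Using R11, yorlun and lioumb make belven.
ventor + belven → belond (R8).
belven + belond + ventor → kyenal (R3).
rhowyn would need lioumb, yorlun, and paxpax (R10), but paxpax is never obtained. paxpax would need lioion and raxpel (R1), but raxpel is never obtained. wexrax would need ondyul and ventor (R2), but ondyul is never obtained.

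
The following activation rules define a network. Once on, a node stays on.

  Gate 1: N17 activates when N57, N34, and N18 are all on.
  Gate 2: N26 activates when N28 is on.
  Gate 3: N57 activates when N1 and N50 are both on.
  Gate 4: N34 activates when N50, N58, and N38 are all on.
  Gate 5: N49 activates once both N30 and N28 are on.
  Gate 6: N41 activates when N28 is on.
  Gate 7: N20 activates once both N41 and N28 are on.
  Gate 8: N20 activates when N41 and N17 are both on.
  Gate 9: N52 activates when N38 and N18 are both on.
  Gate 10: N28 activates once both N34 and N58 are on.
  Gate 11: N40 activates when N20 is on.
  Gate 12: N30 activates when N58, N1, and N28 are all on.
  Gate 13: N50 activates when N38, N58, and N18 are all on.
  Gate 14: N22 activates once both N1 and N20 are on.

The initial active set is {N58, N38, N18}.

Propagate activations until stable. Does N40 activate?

Gate 13: N38, N58, and N18 on → N50 on.
N50, N58, and N38 are on, so N34 activates (Gate 4).
Gate 10: N34 and N58 on → N28 on.
N28 is on, so N41 activates (Gate 6).
N41 and N28 are on, so N20 activates (Gate 7).
Gate 11: N20 on → N40 on.

Yes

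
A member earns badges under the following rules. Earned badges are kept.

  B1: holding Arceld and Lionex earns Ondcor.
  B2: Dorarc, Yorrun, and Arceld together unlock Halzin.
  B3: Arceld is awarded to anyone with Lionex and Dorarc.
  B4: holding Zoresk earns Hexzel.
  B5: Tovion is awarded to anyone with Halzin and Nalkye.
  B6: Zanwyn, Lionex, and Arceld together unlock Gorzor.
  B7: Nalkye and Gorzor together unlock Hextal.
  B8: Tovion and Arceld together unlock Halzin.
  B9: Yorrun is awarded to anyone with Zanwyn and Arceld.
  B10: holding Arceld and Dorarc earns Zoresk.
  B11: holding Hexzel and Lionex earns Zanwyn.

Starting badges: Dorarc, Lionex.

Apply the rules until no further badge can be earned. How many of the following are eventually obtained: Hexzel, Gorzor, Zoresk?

With Lionex and Dorarc, Arceld is earned (B3).
With Arceld and Dorarc, Zoresk is earned (B10).
With Zoresk, Hexzel is earned (B4).
With Hexzel and Lionex, Zanwyn is earned (B11).
With Zanwyn, Lionex, and Arceld, Gorzor is earned (B6).
Hexzel: reached.
Gorzor: reached.
Zoresk: reached.
All 3 are reached.

3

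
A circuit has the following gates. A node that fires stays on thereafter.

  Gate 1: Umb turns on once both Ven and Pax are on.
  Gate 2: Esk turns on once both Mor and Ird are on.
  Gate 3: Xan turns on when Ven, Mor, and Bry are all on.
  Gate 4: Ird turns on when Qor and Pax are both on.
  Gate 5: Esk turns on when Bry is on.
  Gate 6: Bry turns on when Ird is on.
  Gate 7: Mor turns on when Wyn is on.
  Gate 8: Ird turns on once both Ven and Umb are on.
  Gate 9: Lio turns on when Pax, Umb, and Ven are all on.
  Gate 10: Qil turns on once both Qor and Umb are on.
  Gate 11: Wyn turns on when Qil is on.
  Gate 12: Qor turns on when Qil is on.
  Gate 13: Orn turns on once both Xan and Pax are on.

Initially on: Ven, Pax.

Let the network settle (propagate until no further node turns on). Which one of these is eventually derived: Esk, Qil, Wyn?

Ven and Pax are on, so Umb turns on (Gate 1).
Ven and Umb are on, so Ird turns on (Gate 8).
Gate 6: Ird on → Bry on.
Gate 5: Bry on → Esk on.
Wyn would need Qil (Gate 11), but Qil never turns on. Qil would need Qor and Umb (Gate 10), but Qor never turns on.

Esk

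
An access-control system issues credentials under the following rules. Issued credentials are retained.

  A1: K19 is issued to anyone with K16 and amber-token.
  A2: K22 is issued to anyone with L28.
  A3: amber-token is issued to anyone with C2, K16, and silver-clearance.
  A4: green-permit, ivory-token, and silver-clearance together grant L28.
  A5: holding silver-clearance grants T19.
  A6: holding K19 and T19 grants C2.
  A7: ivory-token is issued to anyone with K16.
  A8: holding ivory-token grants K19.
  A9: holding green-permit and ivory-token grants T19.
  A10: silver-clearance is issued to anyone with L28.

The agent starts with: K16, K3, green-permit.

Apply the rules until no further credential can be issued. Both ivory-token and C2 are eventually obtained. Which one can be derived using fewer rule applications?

ivory-token: Holding K16 grants ivory-token (A7). [1 rule application]
C2: Holding K16 grants ivory-token (A7). Holding green-permit and ivory-token grants T19 (A9). Holding ivory-token grants K19 (A8). Holding K19 and T19 grants C2 (A6). [4 rule applications]
ivory-token needs fewer.

ivory-token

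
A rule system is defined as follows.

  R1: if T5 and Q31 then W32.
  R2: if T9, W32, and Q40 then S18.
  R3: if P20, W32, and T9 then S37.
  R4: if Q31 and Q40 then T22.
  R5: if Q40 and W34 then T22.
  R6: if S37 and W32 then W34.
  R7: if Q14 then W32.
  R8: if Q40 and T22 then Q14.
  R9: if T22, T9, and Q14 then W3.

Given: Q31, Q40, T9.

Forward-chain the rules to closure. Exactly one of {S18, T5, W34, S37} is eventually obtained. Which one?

S18

From Q31 and Q40, R4 gives T22.
Q40 and T22 hold, so Q14 follows (R8).
Q14 holds, so W32 follows (R7).
From T9, W32, and Q40, R2 gives S18.
W34 would need S37 and W32 (R6), but S37 is never established. S37 would need P20, W32, and T9 (R3), but P20 is never established. No rule produces T5, and it is not given.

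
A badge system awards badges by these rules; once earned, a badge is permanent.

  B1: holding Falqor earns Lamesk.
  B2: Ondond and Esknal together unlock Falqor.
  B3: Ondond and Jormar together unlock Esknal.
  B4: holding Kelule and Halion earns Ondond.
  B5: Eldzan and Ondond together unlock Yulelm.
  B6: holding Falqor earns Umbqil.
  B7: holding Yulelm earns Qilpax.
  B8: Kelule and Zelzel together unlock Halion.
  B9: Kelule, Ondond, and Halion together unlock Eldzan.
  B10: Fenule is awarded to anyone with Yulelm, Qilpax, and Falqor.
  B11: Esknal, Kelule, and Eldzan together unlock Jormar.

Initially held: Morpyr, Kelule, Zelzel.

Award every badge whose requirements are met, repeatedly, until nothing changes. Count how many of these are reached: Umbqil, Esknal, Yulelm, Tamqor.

1

With Kelule and Zelzel, Halion is earned (B8).
With Kelule and Halion, Ondond is earned (B4).
With Kelule, Ondond, and Halion, Eldzan is earned (B9).
With Eldzan and Ondond, Yulelm is earned (B5).
Umbqil would need Falqor (B6), but Falqor is never earned.
Esknal would need Ondond and Jormar (B3), but Jormar is never earned.
Yulelm: reached.
No rule produces Tamqor, and it is not given.
Reached: Yulelm — 1 of the 4.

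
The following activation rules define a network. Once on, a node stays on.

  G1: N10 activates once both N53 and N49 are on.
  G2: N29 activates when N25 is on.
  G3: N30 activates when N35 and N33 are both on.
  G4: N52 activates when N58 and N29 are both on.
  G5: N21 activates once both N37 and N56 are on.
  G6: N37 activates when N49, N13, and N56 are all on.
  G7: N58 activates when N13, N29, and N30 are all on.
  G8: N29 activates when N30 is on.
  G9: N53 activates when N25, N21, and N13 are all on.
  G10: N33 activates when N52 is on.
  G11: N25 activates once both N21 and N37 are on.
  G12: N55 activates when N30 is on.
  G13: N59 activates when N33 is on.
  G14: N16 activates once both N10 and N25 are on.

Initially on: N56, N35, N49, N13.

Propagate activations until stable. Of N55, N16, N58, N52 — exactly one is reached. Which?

N49, N13, and N56 are on, so N37 activates (G6).
N37 and N56 are on, so N21 activates (G5).
G11: N21 and N37 on → N25 on.
G9: N25, N21, and N13 on → N53 on.
N53 and N49 are on, so N10 activates (G1).
N10 and N25 are on, so N16 activates (G14).
N58 would need N13, N29, and N30 (G7), but N30 never turns on. N55 would need N30 (G12), but N30 never turns on. N52 would need N58 and N29 (G4), but N58 never turns on.

N16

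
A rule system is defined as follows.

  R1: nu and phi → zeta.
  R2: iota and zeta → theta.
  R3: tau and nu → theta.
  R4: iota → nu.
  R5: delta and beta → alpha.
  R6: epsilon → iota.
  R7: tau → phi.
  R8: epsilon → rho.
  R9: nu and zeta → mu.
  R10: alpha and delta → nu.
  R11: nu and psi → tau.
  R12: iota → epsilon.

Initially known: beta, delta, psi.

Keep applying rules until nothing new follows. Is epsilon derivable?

epsilon would need iota (R12), but iota is never established.

No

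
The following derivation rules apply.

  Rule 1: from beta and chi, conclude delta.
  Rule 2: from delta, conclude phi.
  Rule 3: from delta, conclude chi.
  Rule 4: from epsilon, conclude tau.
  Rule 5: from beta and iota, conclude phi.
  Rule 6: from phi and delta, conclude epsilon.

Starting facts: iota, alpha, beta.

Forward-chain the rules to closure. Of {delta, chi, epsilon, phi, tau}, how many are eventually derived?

1

From beta and iota, Rule 5 gives phi.
delta would need beta and chi (Rule 1), but chi is never established.
chi would need delta (Rule 3), but delta is never established.
epsilon would need phi and delta (Rule 6), but delta is never established.
phi: reached.
tau would need epsilon (Rule 4), but epsilon is never established.
Reached: phi — 1 of the 5.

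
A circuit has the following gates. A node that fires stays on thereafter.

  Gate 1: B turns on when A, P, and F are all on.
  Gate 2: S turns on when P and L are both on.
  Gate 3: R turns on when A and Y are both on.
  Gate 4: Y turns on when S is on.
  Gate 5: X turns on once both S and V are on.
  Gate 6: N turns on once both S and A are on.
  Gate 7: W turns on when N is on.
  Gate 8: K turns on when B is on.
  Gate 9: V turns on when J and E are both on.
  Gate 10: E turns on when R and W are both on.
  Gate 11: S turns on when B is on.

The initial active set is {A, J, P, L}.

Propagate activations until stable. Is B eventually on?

B would need A, P, and F (Gate 1), but F never turns on.

No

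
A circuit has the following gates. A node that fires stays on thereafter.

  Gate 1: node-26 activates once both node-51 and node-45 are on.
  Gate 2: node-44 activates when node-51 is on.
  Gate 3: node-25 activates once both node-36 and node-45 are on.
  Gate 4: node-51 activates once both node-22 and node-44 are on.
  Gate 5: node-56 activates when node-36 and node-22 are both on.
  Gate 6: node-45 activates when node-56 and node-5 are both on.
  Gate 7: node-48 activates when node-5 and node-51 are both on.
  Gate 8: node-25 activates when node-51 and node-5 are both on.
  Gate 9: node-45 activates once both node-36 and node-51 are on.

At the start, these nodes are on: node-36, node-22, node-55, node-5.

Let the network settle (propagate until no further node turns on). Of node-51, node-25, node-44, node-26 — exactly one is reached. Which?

node-25

Gate 5: node-36 and node-22 on → node-56 on.
node-56 and node-5 are on, so node-45 activates (Gate 6).
Gate 3: node-36 and node-45 on → node-25 on.
node-51 would need node-22 and node-44 (Gate 4), but node-44 never turns on. node-26 would need node-51 and node-45 (Gate 1), but node-51 never turns on. node-44 would need node-51 (Gate 2), but node-51 never turns on.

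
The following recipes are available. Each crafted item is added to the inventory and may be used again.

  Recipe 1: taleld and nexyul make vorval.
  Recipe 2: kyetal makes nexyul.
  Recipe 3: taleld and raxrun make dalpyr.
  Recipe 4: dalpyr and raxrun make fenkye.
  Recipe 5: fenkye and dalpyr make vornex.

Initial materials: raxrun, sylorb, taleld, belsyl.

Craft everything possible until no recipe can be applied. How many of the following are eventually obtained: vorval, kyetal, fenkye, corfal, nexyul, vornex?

2

Using Recipe 3, taleld and raxrun make dalpyr.
dalpyr and raxrun → fenkye (Recipe 4).
Using Recipe 5, fenkye and dalpyr make vornex.
vorval would need taleld and nexyul (Recipe 1), but nexyul is never obtained.
No rule produces kyetal, and it is not given.
fenkye: reached.
No rule produces corfal, and it is not given.
nexyul would need kyetal (Recipe 2), but kyetal is never obtained.
vornex: reached.
Reached: fenkye and vornex — 2 of the 6.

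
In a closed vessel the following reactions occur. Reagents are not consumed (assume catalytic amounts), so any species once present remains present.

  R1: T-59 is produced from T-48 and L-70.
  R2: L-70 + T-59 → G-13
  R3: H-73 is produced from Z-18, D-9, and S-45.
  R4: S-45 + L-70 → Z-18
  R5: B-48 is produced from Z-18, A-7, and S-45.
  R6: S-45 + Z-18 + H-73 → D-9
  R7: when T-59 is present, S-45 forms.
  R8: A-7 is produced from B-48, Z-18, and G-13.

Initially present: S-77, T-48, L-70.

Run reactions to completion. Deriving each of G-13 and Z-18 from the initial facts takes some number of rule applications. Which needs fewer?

G-13: T-48 and L-70 present → T-59 forms (R1). L-70 and T-59 present → G-13 forms (R2). [2 rule applications]
Z-18: T-48 and L-70 present → T-59 forms (R1). T-59 present → S-45 forms (R7). S-45 and L-70 present → Z-18 forms (R4). [3 rule applications]
G-13 needs fewer.

G-13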